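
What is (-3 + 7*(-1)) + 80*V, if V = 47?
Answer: 3750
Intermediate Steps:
(-3 + 7*(-1)) + 80*V = (-3 + 7*(-1)) + 80*47 = (-3 - 7) + 3760 = -10 + 3760 = 3750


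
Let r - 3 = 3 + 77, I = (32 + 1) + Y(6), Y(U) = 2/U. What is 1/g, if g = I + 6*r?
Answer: 3/1594 ≈ 0.0018821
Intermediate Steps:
I = 100/3 (I = (32 + 1) + 2/6 = 33 + 2*(1/6) = 33 + 1/3 = 100/3 ≈ 33.333)
r = 83 (r = 3 + (3 + 77) = 3 + 80 = 83)
g = 1594/3 (g = 100/3 + 6*83 = 100/3 + 498 = 1594/3 ≈ 531.33)
1/g = 1/(1594/3) = 3/1594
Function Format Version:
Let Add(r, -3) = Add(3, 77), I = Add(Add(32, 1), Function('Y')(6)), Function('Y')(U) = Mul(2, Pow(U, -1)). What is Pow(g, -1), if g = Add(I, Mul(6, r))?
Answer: Rational(3, 1594) ≈ 0.0018821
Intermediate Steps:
I = Rational(100, 3) (I = Add(Add(32, 1), Mul(2, Pow(6, -1))) = Add(33, Mul(2, Rational(1, 6))) = Add(33, Rational(1, 3)) = Rational(100, 3) ≈ 33.333)
r = 83 (r = Add(3, Add(3, 77)) = Add(3, 80) = 83)
g = Rational(1594, 3) (g = Add(Rational(100, 3), Mul(6, 83)) = Add(Rational(100, 3), 498) = Rational(1594, 3) ≈ 531.33)
Pow(g, -1) = Pow(Rational(1594, 3), -1) = Rational(3, 1594)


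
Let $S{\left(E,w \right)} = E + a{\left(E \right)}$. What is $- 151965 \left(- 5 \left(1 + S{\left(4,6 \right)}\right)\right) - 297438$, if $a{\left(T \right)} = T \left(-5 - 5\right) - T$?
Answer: $-29930613$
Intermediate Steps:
$a{\left(T \right)} = - 11 T$ ($a{\left(T \right)} = T \left(-10\right) - T = - 10 T - T = - 11 T$)
$S{\left(E,w \right)} = - 10 E$ ($S{\left(E,w \right)} = E - 11 E = - 10 E$)
$- 151965 \left(- 5 \left(1 + S{\left(4,6 \right)}\right)\right) - 297438 = - 151965 \left(- 5 \left(1 - 40\right)\right) - 297438 = - 151965 \left(\left(-5\right) \left(-39\right)\right) - 297438 = \left(-151965\right) 195 - 297438 = -29633175 - 297438 = -29930613$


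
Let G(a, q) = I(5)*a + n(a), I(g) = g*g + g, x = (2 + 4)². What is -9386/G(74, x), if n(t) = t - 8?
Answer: -4693/1143 ≈ -4.1059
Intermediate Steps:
x = 36 (x = 6² = 36)
n(t) = -8 + t
I(g) = g + g² (I(g) = g² + g = g + g²)
G(a, q) = -8 + 31*a (G(a, q) = (5*(1 + 5))*a + (-8 + a) = (5*6)*a + (-8 + a) = 30*a + (-8 + a) = -8 + 31*a)
-9386/G(74, x) = -9386/(-8 + 31*74) = -9386/(-8 + 2294) = -9386/2286 = -9386*1/2286 = -4693/1143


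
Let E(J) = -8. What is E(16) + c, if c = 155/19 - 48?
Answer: -909/19 ≈ -47.842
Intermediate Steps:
c = -757/19 (c = 155*(1/19) - 48 = 155/19 - 48 = -757/19 ≈ -39.842)
E(16) + c = -8 - 757/19 = -909/19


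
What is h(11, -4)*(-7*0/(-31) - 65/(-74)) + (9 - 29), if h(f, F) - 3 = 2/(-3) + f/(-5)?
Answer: -2207/111 ≈ -19.883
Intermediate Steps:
h(f, F) = 7/3 - f/5 (h(f, F) = 3 + (2/(-3) + f/(-5)) = 3 + (2*(-⅓) + f*(-⅕)) = 3 + (-⅔ - f/5) = 7/3 - f/5)
h(11, -4)*(-7*0/(-31) - 65/(-74)) + (9 - 29) = (7/3 - ⅕*11)*(-7*0/(-31) - 65/(-74)) + (9 - 29) = (7/3 - 11/5)*(0*(-1/31) - 65*(-1/74)) - 20 = 2*(0 + 65/74)/15 - 20 = (2/15)*(65/74) - 20 = 13/111 - 20 = -2207/111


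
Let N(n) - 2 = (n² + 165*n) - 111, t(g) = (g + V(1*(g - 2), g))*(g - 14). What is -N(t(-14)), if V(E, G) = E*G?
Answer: -33604091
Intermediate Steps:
t(g) = (-14 + g)*(g + g*(-2 + g)) (t(g) = (g + (1*(g - 2))*g)*(g - 14) = (g + (1*(-2 + g))*g)*(-14 + g) = (g + (-2 + g)*g)*(-14 + g) = (g + g*(-2 + g))*(-14 + g) = (-14 + g)*(g + g*(-2 + g)))
N(n) = -109 + n² + 165*n (N(n) = 2 + ((n² + 165*n) - 111) = 2 + (-111 + n² + 165*n) = -109 + n² + 165*n)
-N(t(-14)) = -(-109 + (-14*(14 + (-14)² - 15*(-14)))² + 165*(-14*(14 + (-14)² - 15*(-14)))) = -(-109 + (-14*(14 + 196 + 210))² + 165*(-14*(14 + 196 + 210))) = -(-109 + (-14*420)² + 165*(-14*420)) = -(-109 + (-5880)² + 165*(-5880)) = -(-109 + 34574400 - 970200) = -1*33604091 = -33604091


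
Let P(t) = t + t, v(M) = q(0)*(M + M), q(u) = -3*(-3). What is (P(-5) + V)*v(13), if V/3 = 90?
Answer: 60840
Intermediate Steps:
q(u) = 9
V = 270 (V = 3*90 = 270)
v(M) = 18*M (v(M) = 9*(M + M) = 9*(2*M) = 18*M)
P(t) = 2*t
(P(-5) + V)*v(13) = (2*(-5) + 270)*(18*13) = (-10 + 270)*234 = 260*234 = 60840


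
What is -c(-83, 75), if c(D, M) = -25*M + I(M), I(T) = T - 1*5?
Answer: 1805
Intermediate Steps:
I(T) = -5 + T (I(T) = T - 5 = -5 + T)
c(D, M) = -5 - 24*M (c(D, M) = -25*M + (-5 + M) = -5 - 24*M)
-c(-83, 75) = -(-5 - 24*75) = -(-5 - 1800) = -1*(-1805) = 1805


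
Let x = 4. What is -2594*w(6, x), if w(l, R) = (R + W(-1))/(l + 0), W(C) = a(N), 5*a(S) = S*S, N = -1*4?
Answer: -15564/5 ≈ -3112.8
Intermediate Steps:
N = -4
a(S) = S**2/5 (a(S) = (S*S)/5 = S**2/5)
W(C) = 16/5 (W(C) = (1/5)*(-4)**2 = (1/5)*16 = 16/5)
w(l, R) = (16/5 + R)/l (w(l, R) = (R + 16/5)/(l + 0) = (16/5 + R)/l)
-2594*w(6, x) = -2594*(16/5 + 4)/6 = -1297*36/(3*5) = -2594*6/5 = -15564/5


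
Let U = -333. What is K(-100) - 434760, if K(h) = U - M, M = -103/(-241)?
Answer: -104857516/241 ≈ -4.3509e+5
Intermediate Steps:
M = 103/241 (M = -103*(-1/241) = 103/241 ≈ 0.42739)
K(h) = -80356/241 (K(h) = -333 - 1*103/241 = -333 - 103/241 = -80356/241)
K(-100) - 434760 = -80356/241 - 434760 = -104857516/241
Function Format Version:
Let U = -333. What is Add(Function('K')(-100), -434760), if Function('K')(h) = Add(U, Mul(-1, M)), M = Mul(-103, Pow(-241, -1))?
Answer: Rational(-104857516, 241) ≈ -4.3509e+5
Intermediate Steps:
M = Rational(103, 241) (M = Mul(-103, Rational(-1, 241)) = Rational(103, 241) ≈ 0.42739)
Function('K')(h) = Rational(-80356, 241) (Function('K')(h) = Add(-333, Mul(-1, Rational(103, 241))) = Add(-333, Rational(-103, 241)) = Rational(-80356, 241))
Add(Function('K')(-100), -434760) = Add(Rational(-80356, 241), -434760) = Rational(-104857516, 241)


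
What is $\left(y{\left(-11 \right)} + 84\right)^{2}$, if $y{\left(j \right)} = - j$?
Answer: $9025$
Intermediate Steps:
$\left(y{\left(-11 \right)} + 84\right)^{2} = \left(\left(-1\right) \left(-11\right) + 84\right)^{2} = \left(11 + 84\right)^{2} = 95^{2} = 9025$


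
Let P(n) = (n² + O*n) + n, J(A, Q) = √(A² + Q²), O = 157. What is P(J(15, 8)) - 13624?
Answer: -10649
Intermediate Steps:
P(n) = n² + 158*n (P(n) = (n² + 157*n) + n = n² + 158*n)
P(J(15, 8)) - 13624 = √(15² + 8²)*(158 + √(15² + 8²)) - 13624 = √(225 + 64)*(158 + √(225 + 64)) - 13624 = √289*(158 + √289) - 13624 = 17*(158 + 17) - 13624 = 17*175 - 13624 = 2975 - 13624 = -10649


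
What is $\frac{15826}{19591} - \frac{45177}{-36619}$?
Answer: $\frac{133144991}{65218439} \approx 2.0415$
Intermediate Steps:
$\frac{15826}{19591} - \frac{45177}{-36619} = 15826 \cdot \frac{1}{19591} - - \frac{4107}{3329} = \frac{15826}{19591} + \frac{4107}{3329} = \frac{133144991}{65218439}$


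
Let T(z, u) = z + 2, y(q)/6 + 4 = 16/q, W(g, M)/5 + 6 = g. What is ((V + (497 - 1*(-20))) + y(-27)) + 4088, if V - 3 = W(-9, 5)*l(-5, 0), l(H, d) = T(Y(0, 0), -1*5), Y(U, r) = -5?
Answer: 43249/9 ≈ 4805.4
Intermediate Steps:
W(g, M) = -30 + 5*g
y(q) = -24 + 96/q (y(q) = -24 + 6*(16/q) = -24 + 96/q)
T(z, u) = 2 + z
l(H, d) = -3 (l(H, d) = 2 - 5 = -3)
V = 228 (V = 3 + (-30 + 5*(-9))*(-3) = 3 + (-30 - 45)*(-3) = 3 - 75*(-3) = 3 + 225 = 228)
((V + (497 - 1*(-20))) + y(-27)) + 4088 = ((228 + (497 - 1*(-20))) + (-24 + 96/(-27))) + 4088 = ((228 + (497 + 20)) + (-24 + 96*(-1/27))) + 4088 = ((228 + 517) + (-24 - 32/9)) + 4088 = (745 - 248/9) + 4088 = 6457/9 + 4088 = 43249/9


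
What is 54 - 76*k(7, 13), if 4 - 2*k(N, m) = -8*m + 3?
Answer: -3936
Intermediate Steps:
k(N, m) = ½ + 4*m (k(N, m) = 2 - (-8*m + 3)/2 = 2 - (3 - 8*m)/2 = 2 + (-3/2 + 4*m) = ½ + 4*m)
54 - 76*k(7, 13) = 54 - 76*(½ + 4*13) = 54 - 76*(½ + 52) = 54 - 76*105/2 = 54 - 3990 = -3936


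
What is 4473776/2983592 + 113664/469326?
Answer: 50808049918/29172443729 ≈ 1.7416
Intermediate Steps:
4473776/2983592 + 113664/469326 = 4473776*(1/2983592) + 113664*(1/469326) = 559222/372949 + 18944/78221 = 50808049918/29172443729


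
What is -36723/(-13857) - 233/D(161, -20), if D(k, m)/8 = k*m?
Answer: 316404387/118985440 ≈ 2.6592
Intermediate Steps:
D(k, m) = 8*k*m (D(k, m) = 8*(k*m) = 8*k*m)
-36723/(-13857) - 233/D(161, -20) = -36723/(-13857) - 233/(8*161*(-20)) = -36723*(-1/13857) - 233/(-25760) = 12241/4619 - 233*(-1/25760) = 12241/4619 + 233/25760 = 316404387/118985440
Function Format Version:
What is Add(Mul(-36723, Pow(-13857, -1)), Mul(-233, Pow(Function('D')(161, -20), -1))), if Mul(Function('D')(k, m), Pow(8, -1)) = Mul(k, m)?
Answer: Rational(316404387, 118985440) ≈ 2.6592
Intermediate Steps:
Function('D')(k, m) = Mul(8, k, m) (Function('D')(k, m) = Mul(8, Mul(k, m)) = Mul(8, k, m))
Add(Mul(-36723, Pow(-13857, -1)), Mul(-233, Pow(Function('D')(161, -20), -1))) = Add(Mul(-36723, Pow(-13857, -1)), Mul(-233, Pow(Mul(8, 161, -20), -1))) = Add(Mul(-36723, Rational(-1, 13857)), Mul(-233, Pow(-25760, -1))) = Add(Rational(12241, 4619), Mul(-233, Rational(-1, 25760))) = Add(Rational(12241, 4619), Rational(233, 25760)) = Rational(316404387, 118985440)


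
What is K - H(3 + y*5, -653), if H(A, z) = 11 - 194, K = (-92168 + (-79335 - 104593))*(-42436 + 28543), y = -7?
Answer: 3835801911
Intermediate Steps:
K = 3835801728 (K = (-92168 - 183928)*(-13893) = -276096*(-13893) = 3835801728)
H(A, z) = -183
K - H(3 + y*5, -653) = 3835801728 - 1*(-183) = 3835801728 + 183 = 3835801911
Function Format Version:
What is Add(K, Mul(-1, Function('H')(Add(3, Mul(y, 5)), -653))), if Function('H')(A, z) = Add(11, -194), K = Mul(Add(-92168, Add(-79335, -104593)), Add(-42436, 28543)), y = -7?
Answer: 3835801911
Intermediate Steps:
K = 3835801728 (K = Mul(Add(-92168, -183928), -13893) = Mul(-276096, -13893) = 3835801728)
Function('H')(A, z) = -183
Add(K, Mul(-1, Function('H')(Add(3, Mul(y, 5)), -653))) = Add(3835801728, Mul(-1, -183)) = Add(3835801728, 183) = 3835801911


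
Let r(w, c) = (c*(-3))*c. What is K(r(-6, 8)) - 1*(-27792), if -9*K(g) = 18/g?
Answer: 2668033/96 ≈ 27792.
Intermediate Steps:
r(w, c) = -3*c**2 (r(w, c) = (-3*c)*c = -3*c**2)
K(g) = -2/g
K(r(-6, 8)) - 1*(-27792) = -2/((-3*8**2)) - 1*(-27792) = -2/((-3*64)) + 27792 = -2/(-192) + 27792 = -2*(-1/192) + 27792 = 1/96 + 27792 = 2668033/96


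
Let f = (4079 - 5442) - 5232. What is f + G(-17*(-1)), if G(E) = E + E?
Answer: -6561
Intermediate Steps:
f = -6595 (f = -1363 - 5232 = -6595)
G(E) = 2*E
f + G(-17*(-1)) = -6595 + 2*(-17*(-1)) = -6595 + 2*17 = -6595 + 34 = -6561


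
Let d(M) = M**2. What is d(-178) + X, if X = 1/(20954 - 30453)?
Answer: 300966315/9499 ≈ 31684.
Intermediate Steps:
X = -1/9499 (X = 1/(-9499) = -1/9499 ≈ -0.00010527)
d(-178) + X = (-178)**2 - 1/9499 = 31684 - 1/9499 = 300966315/9499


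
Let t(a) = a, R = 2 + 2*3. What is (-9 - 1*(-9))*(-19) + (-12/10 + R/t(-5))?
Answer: -14/5 ≈ -2.8000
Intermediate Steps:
R = 8 (R = 2 + 6 = 8)
(-9 - 1*(-9))*(-19) + (-12/10 + R/t(-5)) = (-9 - 1*(-9))*(-19) + (-12/10 + 8/(-5)) = (-9 + 9)*(-19) + (-12*⅒ + 8*(-⅕)) = 0*(-19) + (-6/5 - 8/5) = 0 - 14/5 = -14/5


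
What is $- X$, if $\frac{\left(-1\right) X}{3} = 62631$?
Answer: $187893$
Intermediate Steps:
$X = -187893$ ($X = \left(-3\right) 62631 = -187893$)
$- X = \left(-1\right) \left(-187893\right) = 187893$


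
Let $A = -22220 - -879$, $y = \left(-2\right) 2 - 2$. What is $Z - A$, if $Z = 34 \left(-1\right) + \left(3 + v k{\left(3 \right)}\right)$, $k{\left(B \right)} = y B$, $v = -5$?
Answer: $21400$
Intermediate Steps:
$y = -6$ ($y = -4 - 2 = -6$)
$k{\left(B \right)} = - 6 B$
$A = -21341$ ($A = -22220 + 879 = -21341$)
$Z = 59$ ($Z = 34 \left(-1\right) - \left(-3 + 5 \left(\left(-6\right) 3\right)\right) = -34 + \left(3 - -90\right) = -34 + \left(3 + 90\right) = -34 + 93 = 59$)
$Z - A = 59 - -21341 = 59 + 21341 = 21400$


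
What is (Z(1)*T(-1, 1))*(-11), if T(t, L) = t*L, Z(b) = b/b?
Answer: 11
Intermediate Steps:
Z(b) = 1
T(t, L) = L*t
(Z(1)*T(-1, 1))*(-11) = (1*(1*(-1)))*(-11) = (1*(-1))*(-11) = -1*(-11) = 11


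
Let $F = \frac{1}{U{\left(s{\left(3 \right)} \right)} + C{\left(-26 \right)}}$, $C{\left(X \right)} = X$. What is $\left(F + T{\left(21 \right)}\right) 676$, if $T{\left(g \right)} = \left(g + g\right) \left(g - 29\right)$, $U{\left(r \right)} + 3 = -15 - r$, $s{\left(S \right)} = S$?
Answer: $- \frac{10676068}{47} \approx -2.2715 \cdot 10^{5}$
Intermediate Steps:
$U{\left(r \right)} = -18 - r$ ($U{\left(r \right)} = -3 - \left(15 + r\right) = -18 - r$)
$F = - \frac{1}{47}$ ($F = \frac{1}{\left(-18 - 3\right) - 26} = \frac{1}{-21 - 26} = \frac{1}{-47} = - \frac{1}{47} \approx -0.021277$)
$T{\left(g \right)} = 2 g \left(-29 + g\right)$
$\left(F + T{\left(21 \right)}\right) 676 = \left(- \frac{1}{47} + 2 \cdot 21 \left(-29 + 21\right)\right) 676 = \left(- \frac{1}{47} + 2 \cdot 21 \left(-8\right)\right) 676 = \left(- \frac{1}{47} - 336\right) 676 = \left(- \frac{15793}{47}\right) 676 = - \frac{10676068}{47}$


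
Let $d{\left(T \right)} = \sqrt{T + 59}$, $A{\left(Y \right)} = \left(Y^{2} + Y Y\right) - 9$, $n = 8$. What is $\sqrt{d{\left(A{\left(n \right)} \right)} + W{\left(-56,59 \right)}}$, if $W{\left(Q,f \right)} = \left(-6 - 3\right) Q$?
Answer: $\sqrt{504 + \sqrt{178}} \approx 22.745$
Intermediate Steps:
$W{\left(Q,f \right)} = - 9 Q$
$A{\left(Y \right)} = -9 + 2 Y^{2}$ ($A{\left(Y \right)} = \left(Y^{2} + Y^{2}\right) - 9 = 2 Y^{2} - 9 = -9 + 2 Y^{2}$)
$d{\left(T \right)} = \sqrt{59 + T}$
$\sqrt{d{\left(A{\left(n \right)} \right)} + W{\left(-56,59 \right)}} = \sqrt{\sqrt{59 - \left(9 - 2 \cdot 8^{2}\right)} - -504} = \sqrt{\sqrt{59 + \left(-9 + 2 \cdot 64\right)} + 504} = \sqrt{\sqrt{59 + \left(-9 + 128\right)} + 504} = \sqrt{\sqrt{59 + 119} + 504} = \sqrt{\sqrt{178} + 504} = \sqrt{504 + \sqrt{178}}$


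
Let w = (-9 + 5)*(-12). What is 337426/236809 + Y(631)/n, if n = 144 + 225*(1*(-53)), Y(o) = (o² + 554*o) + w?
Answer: -19234058749/309982981 ≈ -62.049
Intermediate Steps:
w = 48 (w = -4*(-12) = 48)
Y(o) = 48 + o² + 554*o (Y(o) = (o² + 554*o) + 48 = 48 + o² + 554*o)
n = -11781 (n = 144 + 225*(-53) = 144 - 11925 = -11781)
337426/236809 + Y(631)/n = 337426/236809 + (48 + 631² + 554*631)/(-11781) = 337426*(1/236809) + (48 + 398161 + 349574)*(-1/11781) = 337426/236809 + 747783*(-1/11781) = 337426/236809 - 83087/1309 = -19234058749/309982981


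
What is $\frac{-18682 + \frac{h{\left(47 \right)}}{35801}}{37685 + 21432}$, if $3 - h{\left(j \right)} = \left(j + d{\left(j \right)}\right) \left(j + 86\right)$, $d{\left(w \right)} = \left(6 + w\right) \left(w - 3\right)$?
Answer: $- \frac{21585506}{68272507} \approx -0.31617$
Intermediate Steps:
$d{\left(w \right)} = \left(-3 + w\right) \left(6 + w\right)$ ($d{\left(w \right)} = \left(6 + w\right) \left(-3 + w\right) = \left(-3 + w\right) \left(6 + w\right)$)
$h{\left(j \right)} = 3 - \left(86 + j\right) \left(-18 + j^{2} + 4 j\right)$ ($h{\left(j \right)} = 3 - \left(j + \left(-18 + j^{2} + 3 j\right)\right) \left(j + 86\right) = 3 - \left(-18 + j^{2} + 4 j\right) \left(86 + j\right) = 3 - \left(86 + j\right) \left(-18 + j^{2} + 4 j\right)$)
$\frac{-18682 + \frac{h{\left(47 \right)}}{35801}}{37685 + 21432} = \frac{-18682 + \frac{1551 - 47^{3} - 15322 - 90 \cdot 47^{2}}{35801}}{37685 + 21432} = \frac{-18682 + \left(1551 - 103823 - 15322 - 198810\right) \frac{1}{35801}}{59117} = \left(-18682 + \left(1551 - 103823 - 15322 - 198810\right) \frac{1}{35801}\right) \frac{1}{59117} = \left(-18682 - \frac{316404}{35801}\right) \frac{1}{59117} = \left(- \frac{669150686}{35801}\right) \frac{1}{59117} = - \frac{21585506}{68272507}$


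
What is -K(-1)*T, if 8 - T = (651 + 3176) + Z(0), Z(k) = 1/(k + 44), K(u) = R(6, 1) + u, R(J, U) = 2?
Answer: 168037/44 ≈ 3819.0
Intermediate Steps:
K(u) = 2 + u
Z(k) = 1/(44 + k)
T = -168037/44 (T = 8 - ((651 + 3176) + 1/(44 + 0)) = 8 - (3827 + 1/44) = 8 - 1*168389/44 = 8 - 168389/44 = -168037/44 ≈ -3819.0)
-K(-1)*T = -(2 - 1)*(-168037)/44 = -(-168037)/44 = -1*(-168037/44) = 168037/44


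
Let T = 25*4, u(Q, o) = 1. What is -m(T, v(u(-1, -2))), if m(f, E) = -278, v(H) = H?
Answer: 278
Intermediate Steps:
T = 100
-m(T, v(u(-1, -2))) = -1*(-278) = 278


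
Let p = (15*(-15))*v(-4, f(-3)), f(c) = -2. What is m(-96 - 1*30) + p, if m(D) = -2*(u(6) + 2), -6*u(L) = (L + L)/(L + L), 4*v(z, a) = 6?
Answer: -2047/6 ≈ -341.17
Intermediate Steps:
v(z, a) = 3/2 (v(z, a) = (¼)*6 = 3/2)
p = -675/2 (p = (15*(-15))*(3/2) = -225*3/2 = -675/2 ≈ -337.50)
u(L) = -⅙ (u(L) = -(L + L)/(6*(L + L)) = -2*L/(6*(2*L)) = -2*L*1/(2*L)/6 = -⅙*1 = -⅙)
m(D) = -11/3 (m(D) = -2*(-⅙ + 2) = -2*11/6 = -11/3)
m(-96 - 1*30) + p = -11/3 - 675/2 = -2047/6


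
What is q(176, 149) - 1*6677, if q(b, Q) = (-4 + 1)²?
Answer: -6668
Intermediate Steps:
q(b, Q) = 9 (q(b, Q) = (-3)² = 9)
q(176, 149) - 1*6677 = 9 - 1*6677 = 9 - 6677 = -6668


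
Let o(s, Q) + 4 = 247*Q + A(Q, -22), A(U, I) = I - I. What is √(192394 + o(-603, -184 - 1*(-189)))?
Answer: 5*√7745 ≈ 440.03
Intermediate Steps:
A(U, I) = 0
o(s, Q) = -4 + 247*Q (o(s, Q) = -4 + (247*Q + 0) = -4 + 247*Q)
√(192394 + o(-603, -184 - 1*(-189))) = √(192394 + (-4 + 247*(-184 - 1*(-189)))) = √(192394 + (-4 + 247*(-184 + 189))) = √(192394 + (-4 + 247*5)) = √(192394 + (-4 + 1235)) = √(192394 + 1231) = √193625 = 5*√7745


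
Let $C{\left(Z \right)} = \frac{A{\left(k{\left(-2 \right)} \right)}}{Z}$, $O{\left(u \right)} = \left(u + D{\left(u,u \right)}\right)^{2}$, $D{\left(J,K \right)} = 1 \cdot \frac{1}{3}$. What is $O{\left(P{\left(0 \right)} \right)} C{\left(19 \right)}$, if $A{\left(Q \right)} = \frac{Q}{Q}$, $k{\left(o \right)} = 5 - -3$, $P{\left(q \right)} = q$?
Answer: $\frac{1}{171} \approx 0.005848$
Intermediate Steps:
$D{\left(J,K \right)} = \frac{1}{3}$ ($D{\left(J,K \right)} = 1 \cdot \frac{1}{3} = \frac{1}{3}$)
$O{\left(u \right)} = \left(\frac{1}{3} + u\right)^{2}$ ($O{\left(u \right)} = \left(u + \frac{1}{3}\right)^{2} = \left(\frac{1}{3} + u\right)^{2}$)
$k{\left(o \right)} = 8$ ($k{\left(o \right)} = 5 + 3 = 8$)
$A{\left(Q \right)} = 1$
$C{\left(Z \right)} = \frac{1}{Z}$ ($C{\left(Z \right)} = 1 \frac{1}{Z} = \frac{1}{Z}$)
$O{\left(P{\left(0 \right)} \right)} C{\left(19 \right)} = \frac{\frac{1}{9} \left(1 + 3 \cdot 0\right)^{2}}{19} = \frac{\left(1 + 0\right)^{2}}{9} \cdot \frac{1}{19} = \frac{1^{2}}{9} \cdot \frac{1}{19} = \frac{1}{9} \cdot 1 \cdot \frac{1}{19} = \frac{1}{9} \cdot \frac{1}{19} = \frac{1}{171}$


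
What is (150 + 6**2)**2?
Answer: 34596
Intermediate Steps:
(150 + 6**2)**2 = (150 + 36)**2 = 186**2 = 34596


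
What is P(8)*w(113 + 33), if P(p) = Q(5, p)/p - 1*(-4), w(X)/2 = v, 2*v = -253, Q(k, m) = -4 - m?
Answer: -1265/2 ≈ -632.50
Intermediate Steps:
v = -253/2 (v = (½)*(-253) = -253/2 ≈ -126.50)
w(X) = -253 (w(X) = 2*(-253/2) = -253)
P(p) = 4 + (-4 - p)/p (P(p) = (-4 - p)/p - 1*(-4) = (-4 - p)/p + 4 = 4 + (-4 - p)/p)
P(8)*w(113 + 33) = (3 - 4/8)*(-253) = (3 - 4*⅛)*(-253) = (3 - ½)*(-253) = (5/2)*(-253) = -1265/2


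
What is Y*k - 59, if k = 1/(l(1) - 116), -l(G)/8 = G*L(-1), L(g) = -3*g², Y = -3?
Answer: -5425/92 ≈ -58.967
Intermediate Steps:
l(G) = 24*G (l(G) = -8*G*(-3*(-1)²) = -8*G*(-3*1) = -8*G*(-3) = -(-24)*G = 24*G)
k = -1/92 (k = 1/(24*1 - 116) = 1/(24 - 116) = 1/(-92) = -1/92 ≈ -0.010870)
Y*k - 59 = -3*(-1/92) - 59 = 3/92 - 59 = -5425/92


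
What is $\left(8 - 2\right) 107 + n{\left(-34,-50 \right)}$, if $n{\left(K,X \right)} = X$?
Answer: $592$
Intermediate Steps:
$\left(8 - 2\right) 107 + n{\left(-34,-50 \right)} = \left(8 - 2\right) 107 - 50 = 6 \cdot 107 - 50 = 642 - 50 = 592$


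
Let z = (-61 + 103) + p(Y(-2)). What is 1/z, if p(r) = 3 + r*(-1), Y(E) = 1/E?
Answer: 2/91 ≈ 0.021978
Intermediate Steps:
p(r) = 3 - r
z = 91/2 (z = (-61 + 103) + (3 - 1/(-2)) = 42 + (3 - 1*(-1/2)) = 42 + (3 + 1/2) = 42 + 7/2 = 91/2 ≈ 45.500)
1/z = 1/(91/2) = 2/91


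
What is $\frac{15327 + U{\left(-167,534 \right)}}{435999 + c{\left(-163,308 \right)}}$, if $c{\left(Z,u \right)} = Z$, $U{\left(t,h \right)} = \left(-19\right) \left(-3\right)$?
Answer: $\frac{3846}{108959} \approx 0.035298$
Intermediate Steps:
$U{\left(t,h \right)} = 57$
$\frac{15327 + U{\left(-167,534 \right)}}{435999 + c{\left(-163,308 \right)}} = \frac{15327 + 57}{435999 - 163} = \frac{15384}{435836} = 15384 \cdot \frac{1}{435836} = \frac{3846}{108959}$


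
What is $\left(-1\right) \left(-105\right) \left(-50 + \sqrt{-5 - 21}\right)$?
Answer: $-5250 + 105 i \sqrt{26} \approx -5250.0 + 535.4 i$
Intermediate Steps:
$\left(-1\right) \left(-105\right) \left(-50 + \sqrt{-5 - 21}\right) = 105 \left(-50 + \sqrt{-26}\right) = 105 \left(-50 + i \sqrt{26}\right) = -5250 + 105 i \sqrt{26}$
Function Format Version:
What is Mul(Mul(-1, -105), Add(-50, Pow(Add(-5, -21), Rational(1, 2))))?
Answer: Add(-5250, Mul(105, I, Pow(26, Rational(1, 2)))) ≈ Add(-5250.0, Mul(535.40, I))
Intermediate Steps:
Mul(Mul(-1, -105), Add(-50, Pow(Add(-5, -21), Rational(1, 2)))) = Mul(105, Add(-50, Pow(-26, Rational(1, 2)))) = Mul(105, Add(-50, Mul(I, Pow(26, Rational(1, 2))))) = Add(-5250, Mul(105, I, Pow(26, Rational(1, 2))))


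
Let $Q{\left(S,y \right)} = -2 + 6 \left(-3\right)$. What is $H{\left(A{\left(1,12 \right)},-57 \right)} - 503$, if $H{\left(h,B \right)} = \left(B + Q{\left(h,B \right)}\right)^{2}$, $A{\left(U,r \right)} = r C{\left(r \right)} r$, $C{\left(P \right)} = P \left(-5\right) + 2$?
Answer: $5426$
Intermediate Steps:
$C{\left(P \right)} = 2 - 5 P$ ($C{\left(P \right)} = - 5 P + 2 = 2 - 5 P$)
$Q{\left(S,y \right)} = -20$ ($Q{\left(S,y \right)} = -2 - 18 = -20$)
$A{\left(U,r \right)} = r^{2} \left(2 - 5 r\right)$ ($A{\left(U,r \right)} = r \left(2 - 5 r\right) r = r^{2} \left(2 - 5 r\right)$)
$H{\left(h,B \right)} = \left(-20 + B\right)^{2}$ ($H{\left(h,B \right)} = \left(B - 20\right)^{2} = \left(-20 + B\right)^{2}$)
$H{\left(A{\left(1,12 \right)},-57 \right)} - 503 = \left(-20 - 57\right)^{2} - 503 = \left(-77\right)^{2} - 503 = 5929 - 503 = 5426$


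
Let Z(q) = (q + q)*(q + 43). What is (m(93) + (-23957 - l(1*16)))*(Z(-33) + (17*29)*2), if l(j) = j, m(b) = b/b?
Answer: -7814872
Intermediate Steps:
Z(q) = 2*q*(43 + q) (Z(q) = (2*q)*(43 + q) = 2*q*(43 + q))
m(b) = 1
(m(93) + (-23957 - l(1*16)))*(Z(-33) + (17*29)*2) = (1 + (-23957 - 16))*(2*(-33)*(43 - 33) + (17*29)*2) = (1 + (-23957 - 1*16))*(2*(-33)*10 + 493*2) = (1 + (-23957 - 16))*(-660 + 986) = (1 - 23973)*326 = -23972*326 = -7814872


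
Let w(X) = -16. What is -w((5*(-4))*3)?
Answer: 16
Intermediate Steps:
-w((5*(-4))*3) = -1*(-16) = 16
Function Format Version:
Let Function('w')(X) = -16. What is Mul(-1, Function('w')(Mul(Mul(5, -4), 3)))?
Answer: 16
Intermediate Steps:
Mul(-1, Function('w')(Mul(Mul(5, -4), 3))) = Mul(-1, -16) = 16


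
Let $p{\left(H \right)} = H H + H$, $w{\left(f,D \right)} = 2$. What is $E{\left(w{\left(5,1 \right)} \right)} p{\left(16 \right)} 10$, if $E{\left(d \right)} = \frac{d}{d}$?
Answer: $2720$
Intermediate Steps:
$p{\left(H \right)} = H + H^{2}$ ($p{\left(H \right)} = H^{2} + H = H + H^{2}$)
$E{\left(d \right)} = 1$
$E{\left(w{\left(5,1 \right)} \right)} p{\left(16 \right)} 10 = 1 \cdot 16 \left(1 + 16\right) 10 = 1 \cdot 16 \cdot 17 \cdot 10 = 1 \cdot 272 \cdot 10 = 1 \cdot 2720 = 2720$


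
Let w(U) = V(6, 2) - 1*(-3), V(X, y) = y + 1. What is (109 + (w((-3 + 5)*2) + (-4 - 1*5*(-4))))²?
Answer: 17161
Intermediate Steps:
V(X, y) = 1 + y
w(U) = 6 (w(U) = (1 + 2) - 1*(-3) = 3 + 3 = 6)
(109 + (w((-3 + 5)*2) + (-4 - 1*5*(-4))))² = (109 + (6 + (-4 - 1*5*(-4))))² = (109 + (6 + (-4 - 5*(-4))))² = (109 + (6 + (-4 + 20)))² = (109 + (6 + 16))² = (109 + 22)² = 131² = 17161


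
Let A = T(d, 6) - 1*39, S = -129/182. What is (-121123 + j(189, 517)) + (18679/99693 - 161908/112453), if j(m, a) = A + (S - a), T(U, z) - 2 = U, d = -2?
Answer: -22570285136218307/185487400098 ≈ -1.2168e+5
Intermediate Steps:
T(U, z) = 2 + U
S = -129/182 (S = -129*1/182 = -129/182 ≈ -0.70879)
A = -39 (A = (2 - 2) - 1*39 = 0 - 39 = -39)
j(m, a) = -7227/182 - a (j(m, a) = -39 + (-129/182 - a) = -7227/182 - a)
(-121123 + j(189, 517)) + (18679/99693 - 161908/112453) = (-121123 + (-7227/182 - 1*517)) + (18679/99693 - 161908/112453) = (-121123 + (-7227/182 - 517)) + (18679*(1/99693) - 161908*1/112453) = (-121123 - 101321/182) + (18679/99693 - 161908/112453) = -22145707/182 - 1276416787/1019161539 = -22570285136218307/185487400098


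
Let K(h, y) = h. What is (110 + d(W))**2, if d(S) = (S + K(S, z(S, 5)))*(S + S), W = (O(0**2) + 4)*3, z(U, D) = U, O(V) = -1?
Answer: 188356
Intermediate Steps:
W = 9 (W = (-1 + 4)*3 = 3*3 = 9)
d(S) = 4*S**2 (d(S) = (S + S)*(S + S) = (2*S)*(2*S) = 4*S**2)
(110 + d(W))**2 = (110 + 4*9**2)**2 = (110 + 4*81)**2 = (110 + 324)**2 = 434**2 = 188356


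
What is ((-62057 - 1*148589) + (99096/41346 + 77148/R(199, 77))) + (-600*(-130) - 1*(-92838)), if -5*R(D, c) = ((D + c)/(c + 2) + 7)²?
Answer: -205099905859232/4735777731 ≈ -43309.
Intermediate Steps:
R(D, c) = -(7 + (D + c)/(2 + c))²/5 (R(D, c) = -((D + c)/(c + 2) + 7)²/5 = -((D + c)/(2 + c) + 7)²/5 = -(7 + (D + c)/(2 + c))²/5)
((-62057 - 1*148589) + (99096/41346 + 77148/R(199, 77))) + (-600*(-130) - 1*(-92838)) = ((-62057 - 1*148589) + (99096/41346 + 77148/((-(14 + 199 + 8*77)²/(5*(2 + 77)²))))) + (-600*(-130) - 1*(-92838)) = ((-62057 - 148589) + (99096*(1/41346) + 77148/((-⅕*(14 + 199 + 616)²/79²)))) + (78000 + 92838) = (-210646 + (16516/6891 + 77148/((-⅕*1/6241*829²)))) + 170838 = (-210646 + (16516/6891 + 77148/((-⅕*1/6241*687241)))) + 170838 = (-210646 + (16516/6891 + 77148/(-687241/31205))) + 170838 = (-210646 + (16516/6891 + 77148*(-31205/687241))) + 170838 = (-210646 + (16516/6891 - 2407403340/687241)) + 170838 = (-210646 - 16578065943584/4735777731) + 170838 = -1014150701867810/4735777731 + 170838 = -205099905859232/4735777731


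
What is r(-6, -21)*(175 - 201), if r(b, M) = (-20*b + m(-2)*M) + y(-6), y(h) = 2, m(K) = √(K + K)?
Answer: -3172 + 1092*I ≈ -3172.0 + 1092.0*I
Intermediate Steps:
m(K) = √2*√K (m(K) = √(2*K) = √2*√K)
r(b, M) = 2 - 20*b + 2*I*M (r(b, M) = (-20*b + (√2*√(-2))*M) + 2 = (-20*b + (√2*(I*√2))*M) + 2 = (-20*b + (2*I)*M) + 2 = (-20*b + 2*I*M) + 2 = 2 - 20*b + 2*I*M)
r(-6, -21)*(175 - 201) = (2 - 20*(-6) + 2*I*(-21))*(175 - 201) = (2 + 120 - 42*I)*(-26) = (122 - 42*I)*(-26) = -3172 + 1092*I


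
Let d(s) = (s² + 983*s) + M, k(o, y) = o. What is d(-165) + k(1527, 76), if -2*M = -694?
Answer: -133096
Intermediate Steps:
M = 347 (M = -½*(-694) = 347)
d(s) = 347 + s² + 983*s (d(s) = (s² + 983*s) + 347 = 347 + s² + 983*s)
d(-165) + k(1527, 76) = (347 + (-165)² + 983*(-165)) + 1527 = (347 + 27225 - 162195) + 1527 = -134623 + 1527 = -133096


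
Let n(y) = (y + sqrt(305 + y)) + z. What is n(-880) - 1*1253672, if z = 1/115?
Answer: -144273479/115 + 5*I*sqrt(23) ≈ -1.2546e+6 + 23.979*I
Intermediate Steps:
z = 1/115 ≈ 0.0086956
n(y) = 1/115 + y + sqrt(305 + y) (n(y) = (y + sqrt(305 + y)) + 1/115 = 1/115 + y + sqrt(305 + y))
n(-880) - 1*1253672 = (1/115 - 880 + sqrt(305 - 880)) - 1*1253672 = (1/115 - 880 + sqrt(-575)) - 1253672 = (1/115 - 880 + 5*I*sqrt(23)) - 1253672 = (-101199/115 + 5*I*sqrt(23)) - 1253672 = -144273479/115 + 5*I*sqrt(23)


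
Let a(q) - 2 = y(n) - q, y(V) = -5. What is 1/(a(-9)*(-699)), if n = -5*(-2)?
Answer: -1/4194 ≈ -0.00023844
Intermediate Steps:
n = 10
a(q) = -3 - q (a(q) = 2 + (-5 - q) = -3 - q)
1/(a(-9)*(-699)) = 1/((-3 - 1*(-9))*(-699)) = 1/((-3 + 9)*(-699)) = 1/(6*(-699)) = 1/(-4194) = -1/4194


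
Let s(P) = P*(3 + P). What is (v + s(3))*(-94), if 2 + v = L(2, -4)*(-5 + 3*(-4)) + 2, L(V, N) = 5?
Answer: 6298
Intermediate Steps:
v = -85 (v = -2 + (5*(-5 + 3*(-4)) + 2) = -2 + (5*(-5 - 12) + 2) = -2 + (5*(-17) + 2) = -2 + (-85 + 2) = -2 - 83 = -85)
(v + s(3))*(-94) = (-85 + 3*(3 + 3))*(-94) = (-85 + 3*6)*(-94) = (-85 + 18)*(-94) = -67*(-94) = 6298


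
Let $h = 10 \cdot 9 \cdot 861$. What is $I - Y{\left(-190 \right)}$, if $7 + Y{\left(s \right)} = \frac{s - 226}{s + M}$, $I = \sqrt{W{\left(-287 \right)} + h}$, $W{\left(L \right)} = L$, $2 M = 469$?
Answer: $\frac{1455}{89} + \sqrt{77203} \approx 294.2$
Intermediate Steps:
$M = \frac{469}{2}$ ($M = \frac{1}{2} \cdot 469 = \frac{469}{2} \approx 234.5$)
$h = 77490$ ($h = 90 \cdot 861 = 77490$)
$I = \sqrt{77203}$ ($I = \sqrt{-287 + 77490} = \sqrt{77203} \approx 277.85$)
$Y{\left(s \right)} = -7 + \frac{-226 + s}{\frac{469}{2} + s}$ ($Y{\left(s \right)} = -7 + \frac{s - 226}{s + \frac{469}{2}} = -7 + \frac{-226 + s}{\frac{469}{2} + s}$)
$I - Y{\left(-190 \right)} = \sqrt{77203} - \frac{3 \left(-1245 - -760\right)}{469 + 2 \left(-190\right)} = \sqrt{77203} - \frac{3 \left(-1245 + 760\right)}{469 - 380} = \sqrt{77203} - 3 \cdot \frac{1}{89} \left(-485\right) = \sqrt{77203} - - \frac{1455}{89} = \sqrt{77203} + \frac{1455}{89} = \frac{1455}{89} + \sqrt{77203}$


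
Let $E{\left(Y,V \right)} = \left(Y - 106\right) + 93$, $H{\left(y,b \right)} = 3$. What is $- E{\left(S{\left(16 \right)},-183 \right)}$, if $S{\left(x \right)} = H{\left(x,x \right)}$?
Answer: $10$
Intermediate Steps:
$S{\left(x \right)} = 3$
$E{\left(Y,V \right)} = -13 + Y$ ($E{\left(Y,V \right)} = \left(-106 + Y\right) + 93 = -13 + Y$)
$- E{\left(S{\left(16 \right)},-183 \right)} = - (-13 + 3) = \left(-1\right) \left(-10\right) = 10$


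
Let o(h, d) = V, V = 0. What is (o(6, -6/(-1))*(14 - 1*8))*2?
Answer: 0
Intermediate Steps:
o(h, d) = 0
(o(6, -6/(-1))*(14 - 1*8))*2 = (0*(14 - 1*8))*2 = (0*(14 - 8))*2 = (0*6)*2 = 0*2 = 0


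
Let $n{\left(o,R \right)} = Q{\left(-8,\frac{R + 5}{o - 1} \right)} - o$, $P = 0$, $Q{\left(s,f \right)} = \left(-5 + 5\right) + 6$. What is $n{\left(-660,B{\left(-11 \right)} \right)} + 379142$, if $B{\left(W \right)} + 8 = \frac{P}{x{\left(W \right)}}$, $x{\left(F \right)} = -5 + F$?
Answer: $379808$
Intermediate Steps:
$Q{\left(s,f \right)} = 6$ ($Q{\left(s,f \right)} = 0 + 6 = 6$)
$B{\left(W \right)} = -8$ ($B{\left(W \right)} = -8 + \frac{0}{-5 + W} = -8 + 0 = -8$)
$n{\left(o,R \right)} = 6 - o$
$n{\left(-660,B{\left(-11 \right)} \right)} + 379142 = \left(6 - -660\right) + 379142 = \left(6 + 660\right) + 379142 = 666 + 379142 = 379808$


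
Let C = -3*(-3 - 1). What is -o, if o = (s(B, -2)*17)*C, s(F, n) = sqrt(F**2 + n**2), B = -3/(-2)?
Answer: -510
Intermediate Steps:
B = 3/2 (B = -3*(-1/2) = 3/2 ≈ 1.5000)
C = 12 (C = -3*(-4) = 12)
o = 510 (o = (sqrt((3/2)**2 + (-2)**2)*17)*12 = (sqrt(9/4 + 4)*17)*12 = (sqrt(25/4)*17)*12 = ((5/2)*17)*12 = (85/2)*12 = 510)
-o = -1*510 = -510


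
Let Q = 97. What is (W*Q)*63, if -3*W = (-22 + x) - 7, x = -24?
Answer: 107961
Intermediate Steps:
W = 53/3 (W = -((-22 - 24) - 7)/3 = -(-46 - 7)/3 = -⅓*(-53) = 53/3 ≈ 17.667)
(W*Q)*63 = ((53/3)*97)*63 = (5141/3)*63 = 107961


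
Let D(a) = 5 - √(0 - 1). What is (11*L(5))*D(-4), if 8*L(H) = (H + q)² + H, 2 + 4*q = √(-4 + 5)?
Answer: 24255/128 - 4851*I/128 ≈ 189.49 - 37.898*I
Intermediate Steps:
D(a) = 5 - I (D(a) = 5 - √(-1) = 5 - I)
q = -¼ (q = -½ + √(-4 + 5)/4 = -½ + √1/4 = -½ + (¼)*1 = -½ + ¼ = -¼ ≈ -0.25000)
L(H) = H/8 + (-¼ + H)²/8 (L(H) = ((H - ¼)² + H)/8 = ((-¼ + H)² + H)/8 = (H + (-¼ + H)²)/8 = H/8 + (-¼ + H)²/8)
(11*L(5))*D(-4) = (11*((⅛)*5 + (-1 + 4*5)²/128))*(5 - I) = (11*(5/8 + (-1 + 20)²/128))*(5 - I) = (11*(5/8 + (1/128)*19²))*(5 - I) = (11*(5/8 + (1/128)*361))*(5 - I) = (11*(5/8 + 361/128))*(5 - I) = (11*(441/128))*(5 - I) = 4851*(5 - I)/128 = 24255/128 - 4851*I/128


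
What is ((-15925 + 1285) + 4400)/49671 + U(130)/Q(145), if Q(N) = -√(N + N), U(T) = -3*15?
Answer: -10240/49671 + 9*√290/58 ≈ 2.4363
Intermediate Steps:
U(T) = -45
Q(N) = -√2*√N (Q(N) = -√(2*N) = -√2*√N)
((-15925 + 1285) + 4400)/49671 + U(130)/Q(145) = ((-15925 + 1285) + 4400)/49671 - 45*(-√290/290) = (-14640 + 4400)*(1/49671) - 45*(-√290/290) = -10240*1/49671 - (-9)*√290/58 = -10240/49671 + 9*√290/58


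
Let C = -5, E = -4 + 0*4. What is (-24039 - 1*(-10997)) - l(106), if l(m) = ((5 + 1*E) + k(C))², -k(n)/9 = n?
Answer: -15158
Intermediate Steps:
E = -4 (E = -4 + 0 = -4)
k(n) = -9*n
l(m) = 2116 (l(m) = ((5 + 1*(-4)) - 9*(-5))² = ((5 - 4) + 45)² = (1 + 45)² = 46² = 2116)
(-24039 - 1*(-10997)) - l(106) = (-24039 - 1*(-10997)) - 1*2116 = (-24039 + 10997) - 2116 = -13042 - 2116 = -15158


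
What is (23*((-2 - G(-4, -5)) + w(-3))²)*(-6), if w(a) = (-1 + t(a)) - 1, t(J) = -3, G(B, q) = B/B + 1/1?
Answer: -11178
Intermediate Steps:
G(B, q) = 2 (G(B, q) = 1 + 1*1 = 1 + 1 = 2)
w(a) = -5 (w(a) = (-1 - 3) - 1 = -4 - 1 = -5)
(23*((-2 - G(-4, -5)) + w(-3))²)*(-6) = (23*((-2 - 1*2) - 5)²)*(-6) = (23*((-2 - 2) - 5)²)*(-6) = (23*(-4 - 5)²)*(-6) = (23*(-9)²)*(-6) = (23*81)*(-6) = 1863*(-6) = -11178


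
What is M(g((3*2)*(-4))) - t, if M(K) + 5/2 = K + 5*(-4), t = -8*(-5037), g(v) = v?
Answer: -80685/2 ≈ -40343.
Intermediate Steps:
t = 40296
M(K) = -45/2 + K (M(K) = -5/2 + (K + 5*(-4)) = -5/2 + (K - 20) = -5/2 + (-20 + K) = -45/2 + K)
M(g((3*2)*(-4))) - t = (-45/2 + (3*2)*(-4)) - 1*40296 = (-45/2 + 6*(-4)) - 40296 = (-45/2 - 24) - 40296 = -93/2 - 40296 = -80685/2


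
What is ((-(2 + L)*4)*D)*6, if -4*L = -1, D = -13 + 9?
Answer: 216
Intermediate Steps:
D = -4
L = ¼ (L = -¼*(-1) = ¼ ≈ 0.25000)
((-(2 + L)*4)*D)*6 = (-(2 + ¼)*4*(-4))*6 = (-9*4/4*(-4))*6 = (-1*9*(-4))*6 = -9*(-4)*6 = 36*6 = 216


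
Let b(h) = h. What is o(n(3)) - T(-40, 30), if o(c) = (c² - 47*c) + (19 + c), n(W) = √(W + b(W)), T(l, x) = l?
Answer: 65 - 46*√6 ≈ -47.677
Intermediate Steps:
n(W) = √2*√W (n(W) = √(W + W) = √(2*W) = √2*√W)
o(c) = 19 + c² - 46*c
o(n(3)) - T(-40, 30) = (19 + (√2*√3)² - 46*√2*√3) - 1*(-40) = (19 + (√6)² - 46*√6) + 40 = (19 + 6 - 46*√6) + 40 = (25 - 46*√6) + 40 = 65 - 46*√6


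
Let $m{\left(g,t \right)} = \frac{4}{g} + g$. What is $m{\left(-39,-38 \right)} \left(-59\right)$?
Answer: $\frac{89975}{39} \approx 2307.1$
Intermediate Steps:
$m{\left(g,t \right)} = g + \frac{4}{g}$
$m{\left(-39,-38 \right)} \left(-59\right) = \left(-39 + \frac{4}{-39}\right) \left(-59\right) = \left(-39 + 4 \left(- \frac{1}{39}\right)\right) \left(-59\right) = \left(-39 - \frac{4}{39}\right) \left(-59\right) = \left(- \frac{1525}{39}\right) \left(-59\right) = \frac{89975}{39}$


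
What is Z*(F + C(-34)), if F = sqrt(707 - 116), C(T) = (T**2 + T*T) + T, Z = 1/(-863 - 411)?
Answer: -1139/637 - sqrt(591)/1274 ≈ -1.8072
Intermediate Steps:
Z = -1/1274 (Z = 1/(-1274) = -1/1274 ≈ -0.00078493)
C(T) = T + 2*T**2 (C(T) = (T**2 + T**2) + T = 2*T**2 + T = T + 2*T**2)
F = sqrt(591) ≈ 24.310
Z*(F + C(-34)) = -(sqrt(591) - 34*(1 + 2*(-34)))/1274 = -(sqrt(591) - 34*(1 - 68))/1274 = -(sqrt(591) - 34*(-67))/1274 = -(sqrt(591) + 2278)/1274 = -(2278 + sqrt(591))/1274 = -1139/637 - sqrt(591)/1274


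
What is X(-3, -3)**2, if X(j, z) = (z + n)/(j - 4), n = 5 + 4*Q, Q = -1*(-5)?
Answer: 484/49 ≈ 9.8775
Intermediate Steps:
Q = 5
n = 25 (n = 5 + 4*5 = 5 + 20 = 25)
X(j, z) = (25 + z)/(-4 + j) (X(j, z) = (z + 25)/(j - 4) = (25 + z)/(-4 + j))
X(-3, -3)**2 = ((25 - 3)/(-4 - 3))**2 = (22/(-7))**2 = (-1/7*22)**2 = (-22/7)**2 = 484/49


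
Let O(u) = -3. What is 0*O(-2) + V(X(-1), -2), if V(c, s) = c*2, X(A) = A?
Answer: -2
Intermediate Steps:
V(c, s) = 2*c
0*O(-2) + V(X(-1), -2) = 0*(-3) + 2*(-1) = 0 - 2 = -2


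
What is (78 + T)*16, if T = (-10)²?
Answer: 2848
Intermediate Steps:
T = 100
(78 + T)*16 = (78 + 100)*16 = 178*16 = 2848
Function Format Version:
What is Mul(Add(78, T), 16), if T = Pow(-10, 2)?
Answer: 2848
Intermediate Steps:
T = 100
Mul(Add(78, T), 16) = Mul(Add(78, 100), 16) = Mul(178, 16) = 2848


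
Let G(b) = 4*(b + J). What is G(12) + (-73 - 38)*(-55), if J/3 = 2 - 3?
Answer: 6141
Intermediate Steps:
J = -3 (J = 3*(2 - 3) = 3*(-1) = -3)
G(b) = -12 + 4*b (G(b) = 4*(b - 3) = 4*(-3 + b) = -12 + 4*b)
G(12) + (-73 - 38)*(-55) = (-12 + 4*12) + (-73 - 38)*(-55) = (-12 + 48) - 111*(-55) = 36 + 6105 = 6141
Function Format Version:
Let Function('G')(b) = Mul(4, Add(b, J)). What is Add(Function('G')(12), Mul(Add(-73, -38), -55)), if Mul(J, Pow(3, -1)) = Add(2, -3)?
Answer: 6141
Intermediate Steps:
J = -3 (J = Mul(3, Add(2, -3)) = Mul(3, -1) = -3)
Function('G')(b) = Add(-12, Mul(4, b)) (Function('G')(b) = Mul(4, Add(b, -3)) = Mul(4, Add(-3, b)) = Add(-12, Mul(4, b)))
Add(Function('G')(12), Mul(Add(-73, -38), -55)) = Add(Add(-12, Mul(4, 12)), Mul(Add(-73, -38), -55)) = Add(Add(-12, 48), Mul(-111, -55)) = Add(36, 6105) = 6141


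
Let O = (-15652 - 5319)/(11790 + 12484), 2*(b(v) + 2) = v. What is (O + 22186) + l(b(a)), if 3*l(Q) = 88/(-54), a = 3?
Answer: 43619213377/1966194 ≈ 22185.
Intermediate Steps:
b(v) = -2 + v/2
l(Q) = -44/81 (l(Q) = (88/(-54))/3 = (88*(-1/54))/3 = (⅓)*(-44/27) = -44/81)
O = -20971/24274 ≈ -0.86393
(O + 22186) + l(b(a)) = (-20971/24274 + 22186) - 44/81 = 538521993/24274 - 44/81 = 43619213377/1966194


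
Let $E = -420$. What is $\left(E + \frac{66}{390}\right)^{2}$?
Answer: $\frac{744689521}{4225} \approx 1.7626 \cdot 10^{5}$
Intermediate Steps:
$\left(E + \frac{66}{390}\right)^{2} = \left(-420 + \frac{66}{390}\right)^{2} = \left(-420 + 66 \cdot \frac{1}{390}\right)^{2} = \left(-420 + \frac{11}{65}\right)^{2} = \left(- \frac{27289}{65}\right)^{2} = \frac{744689521}{4225}$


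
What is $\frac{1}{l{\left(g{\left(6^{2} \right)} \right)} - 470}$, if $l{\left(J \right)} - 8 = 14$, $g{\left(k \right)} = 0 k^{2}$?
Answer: $- \frac{1}{448} \approx -0.0022321$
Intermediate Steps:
$g{\left(k \right)} = 0$
$l{\left(J \right)} = 22$ ($l{\left(J \right)} = 8 + 14 = 22$)
$\frac{1}{l{\left(g{\left(6^{2} \right)} \right)} - 470} = \frac{1}{22 - 470} = \frac{1}{-448} = - \frac{1}{448}$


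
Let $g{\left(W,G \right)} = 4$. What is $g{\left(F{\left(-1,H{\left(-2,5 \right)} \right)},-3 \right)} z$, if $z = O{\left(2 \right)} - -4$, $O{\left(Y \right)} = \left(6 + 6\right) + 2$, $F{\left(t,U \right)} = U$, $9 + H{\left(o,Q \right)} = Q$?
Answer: $72$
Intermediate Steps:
$H{\left(o,Q \right)} = -9 + Q$
$O{\left(Y \right)} = 14$ ($O{\left(Y \right)} = 12 + 2 = 14$)
$z = 18$ ($z = 14 - -4 = 14 + 4 = 18$)
$g{\left(F{\left(-1,H{\left(-2,5 \right)} \right)},-3 \right)} z = 4 \cdot 18 = 72$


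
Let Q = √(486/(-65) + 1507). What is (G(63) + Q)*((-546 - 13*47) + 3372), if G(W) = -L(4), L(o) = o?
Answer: -8860 + 443*√6335485/13 ≈ 76913.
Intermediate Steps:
Q = √6335485/65 (Q = √(486*(-1/65) + 1507) = √(-486/65 + 1507) = √(97469/65) = √6335485/65 ≈ 38.724)
G(W) = -4 (G(W) = -1*4 = -4)
(G(63) + Q)*((-546 - 13*47) + 3372) = (-4 + √6335485/65)*((-546 - 13*47) + 3372) = (-4 + √6335485/65)*((-546 - 1*611) + 3372) = (-4 + √6335485/65)*((-546 - 611) + 3372) = (-4 + √6335485/65)*(-1157 + 3372) = (-4 + √6335485/65)*2215 = -8860 + 443*√6335485/13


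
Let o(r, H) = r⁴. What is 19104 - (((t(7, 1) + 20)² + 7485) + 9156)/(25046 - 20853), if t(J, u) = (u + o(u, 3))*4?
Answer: 80085647/4193 ≈ 19100.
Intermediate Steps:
t(J, u) = 4*u + 4*u⁴ (t(J, u) = (u + u⁴)*4 = 4*u + 4*u⁴)
19104 - (((t(7, 1) + 20)² + 7485) + 9156)/(25046 - 20853) = 19104 - (((4*1*(1 + 1³) + 20)² + 7485) + 9156)/(25046 - 20853) = 19104 - (((4*1*(1 + 1) + 20)² + 7485) + 9156)/4193 = 19104 - (((4*1*2 + 20)² + 7485) + 9156)/4193 = 19104 - (((8 + 20)² + 7485) + 9156)/4193 = 19104 - ((28² + 7485) + 9156)/4193 = 19104 - ((784 + 7485) + 9156)/4193 = 19104 - (8269 + 9156)/4193 = 19104 - 17425/4193 = 80085647/4193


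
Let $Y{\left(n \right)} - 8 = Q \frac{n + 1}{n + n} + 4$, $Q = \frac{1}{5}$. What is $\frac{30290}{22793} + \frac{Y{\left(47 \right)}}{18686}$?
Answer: $\frac{66537287096}{50044424765} \approx 1.3296$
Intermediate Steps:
$Q = \frac{1}{5} \approx 0.2$
$Y{\left(n \right)} = 12 + \frac{1 + n}{10 n}$ ($Y{\left(n \right)} = 8 + \left(\frac{\left(n + 1\right) \frac{1}{n + n}}{5} + 4\right) = 8 + \left(\frac{\left(1 + n\right) \frac{1}{2 n}}{5} + 4\right) = 8 + \left(\frac{\frac{1}{2} \frac{1}{n} \left(1 + n\right)}{5} + 4\right) = 8 + \left(\frac{1 + n}{10 n} + 4\right) = 8 + \left(4 + \frac{1 + n}{10 n}\right) = 12 + \frac{1 + n}{10 n}$)
$\frac{30290}{22793} + \frac{Y{\left(47 \right)}}{18686} = \frac{30290}{22793} + \frac{\frac{1}{10} \cdot \frac{1}{47} \left(1 + 121 \cdot 47\right)}{18686} = 30290 \cdot \frac{1}{22793} + \frac{1}{10} \cdot \frac{1}{47} \left(1 + 5687\right) \frac{1}{18686} = \frac{30290}{22793} + \frac{1}{10} \cdot \frac{1}{47} \cdot 5688 \cdot \frac{1}{18686} = \frac{30290}{22793} + \frac{2844}{235} \cdot \frac{1}{18686} = \frac{30290}{22793} + \frac{1422}{2195605} = \frac{66537287096}{50044424765}$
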